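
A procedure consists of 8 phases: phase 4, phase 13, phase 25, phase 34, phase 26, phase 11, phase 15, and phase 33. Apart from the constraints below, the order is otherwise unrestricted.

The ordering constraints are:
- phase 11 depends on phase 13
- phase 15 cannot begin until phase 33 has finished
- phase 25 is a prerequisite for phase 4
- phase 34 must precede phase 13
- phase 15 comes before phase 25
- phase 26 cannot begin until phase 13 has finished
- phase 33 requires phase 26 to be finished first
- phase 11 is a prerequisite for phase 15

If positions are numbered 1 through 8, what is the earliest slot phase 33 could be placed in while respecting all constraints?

4

The phases that are forced before phase 33, directly or transitively, are phase 13, phase 34, phase 26. That's 3 phases.
So at minimum 3 phases come before phase 33, putting phase 33 no earlier than position 4. That position is achievable by scheduling exactly those predecessors first.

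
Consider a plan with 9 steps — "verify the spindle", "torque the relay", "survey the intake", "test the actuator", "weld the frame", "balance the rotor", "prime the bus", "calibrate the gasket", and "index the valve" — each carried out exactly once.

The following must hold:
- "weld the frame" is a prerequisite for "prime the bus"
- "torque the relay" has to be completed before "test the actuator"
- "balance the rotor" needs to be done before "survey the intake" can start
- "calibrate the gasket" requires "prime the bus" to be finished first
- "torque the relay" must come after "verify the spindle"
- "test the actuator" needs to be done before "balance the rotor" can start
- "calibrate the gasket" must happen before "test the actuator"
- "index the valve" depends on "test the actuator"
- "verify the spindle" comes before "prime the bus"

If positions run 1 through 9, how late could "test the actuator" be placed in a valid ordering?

Every step that must follow "test the actuator" has to come after it. Tracing all chains starting from "test the actuator", those steps are: "survey the intake", "balance the rotor", "index the valve" — 3 in total.
With 3 mandatory successors out of 9 steps total, the latest slot for "test the actuator" is 9−3 = 6, and it's reachable by doing all non-successors before "test the actuator".

6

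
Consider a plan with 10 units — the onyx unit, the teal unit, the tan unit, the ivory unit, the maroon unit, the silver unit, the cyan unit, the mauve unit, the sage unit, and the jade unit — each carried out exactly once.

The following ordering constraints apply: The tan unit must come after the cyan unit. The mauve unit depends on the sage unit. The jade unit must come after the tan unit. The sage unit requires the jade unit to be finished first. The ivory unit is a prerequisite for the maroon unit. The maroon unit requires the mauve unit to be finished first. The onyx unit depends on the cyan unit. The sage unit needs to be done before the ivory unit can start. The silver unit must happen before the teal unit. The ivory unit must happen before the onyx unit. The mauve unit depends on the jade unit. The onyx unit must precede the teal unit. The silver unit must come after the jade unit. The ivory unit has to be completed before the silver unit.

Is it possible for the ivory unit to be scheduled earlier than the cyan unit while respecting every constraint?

The constraints give a chain the cyan unit → the tan unit → the jade unit → the sage unit → the ivory unit, which forces the cyan unit before the ivory unit.
Hence the ivory unit can never be scheduled before the cyan unit.

No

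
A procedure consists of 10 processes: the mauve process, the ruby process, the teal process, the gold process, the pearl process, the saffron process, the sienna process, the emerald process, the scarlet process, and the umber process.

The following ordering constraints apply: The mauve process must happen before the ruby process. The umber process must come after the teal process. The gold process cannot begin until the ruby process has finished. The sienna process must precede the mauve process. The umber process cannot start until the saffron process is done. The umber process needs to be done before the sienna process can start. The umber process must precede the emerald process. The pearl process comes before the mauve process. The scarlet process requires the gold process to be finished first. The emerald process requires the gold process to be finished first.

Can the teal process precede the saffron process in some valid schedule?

Yes

The constraints leave the teal process and the saffron process unordered relative to each other; nothing requires the saffron process earlier.
That means at least one valid schedule has the teal process before the saffron process.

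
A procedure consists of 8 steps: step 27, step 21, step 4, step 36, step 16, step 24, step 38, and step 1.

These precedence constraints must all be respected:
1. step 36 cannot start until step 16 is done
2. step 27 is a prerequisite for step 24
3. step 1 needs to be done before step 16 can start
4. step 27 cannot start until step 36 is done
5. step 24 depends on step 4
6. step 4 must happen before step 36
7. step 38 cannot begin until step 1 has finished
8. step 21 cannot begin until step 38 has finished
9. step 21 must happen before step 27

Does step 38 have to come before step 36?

No

Nothing in the constraints links step 38 and step 36; they are unordered relative to each other.
So step 38 can come before step 36 or after — it is not forced.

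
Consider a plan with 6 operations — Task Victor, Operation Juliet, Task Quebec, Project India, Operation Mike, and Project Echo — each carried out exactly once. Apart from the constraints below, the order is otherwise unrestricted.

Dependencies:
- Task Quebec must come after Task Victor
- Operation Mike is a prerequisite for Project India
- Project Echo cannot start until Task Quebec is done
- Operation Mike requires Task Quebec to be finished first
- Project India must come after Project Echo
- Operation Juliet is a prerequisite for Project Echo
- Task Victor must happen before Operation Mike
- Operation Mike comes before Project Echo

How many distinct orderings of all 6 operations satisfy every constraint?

The operations with no prerequisites are Task Victor, Operation Juliet; any of them can be placed first.
Systematically extending each partial ordering one operation at a time and counting, there are 4 complete orderings.

4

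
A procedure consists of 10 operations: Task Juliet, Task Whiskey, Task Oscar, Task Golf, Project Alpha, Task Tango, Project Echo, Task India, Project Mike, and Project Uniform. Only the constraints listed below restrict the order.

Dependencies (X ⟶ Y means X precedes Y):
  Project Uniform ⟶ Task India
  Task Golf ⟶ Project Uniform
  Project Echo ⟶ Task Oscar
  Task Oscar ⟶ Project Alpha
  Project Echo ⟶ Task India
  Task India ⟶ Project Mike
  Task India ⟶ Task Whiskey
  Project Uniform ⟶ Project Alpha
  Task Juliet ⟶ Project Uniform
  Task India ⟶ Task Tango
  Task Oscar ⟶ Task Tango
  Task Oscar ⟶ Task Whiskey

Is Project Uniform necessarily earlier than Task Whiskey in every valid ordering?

Following the dependencies: Project Uniform → Task India → Task Whiskey.
Hence Project Uniform necessarily comes before Task Whiskey.

Yes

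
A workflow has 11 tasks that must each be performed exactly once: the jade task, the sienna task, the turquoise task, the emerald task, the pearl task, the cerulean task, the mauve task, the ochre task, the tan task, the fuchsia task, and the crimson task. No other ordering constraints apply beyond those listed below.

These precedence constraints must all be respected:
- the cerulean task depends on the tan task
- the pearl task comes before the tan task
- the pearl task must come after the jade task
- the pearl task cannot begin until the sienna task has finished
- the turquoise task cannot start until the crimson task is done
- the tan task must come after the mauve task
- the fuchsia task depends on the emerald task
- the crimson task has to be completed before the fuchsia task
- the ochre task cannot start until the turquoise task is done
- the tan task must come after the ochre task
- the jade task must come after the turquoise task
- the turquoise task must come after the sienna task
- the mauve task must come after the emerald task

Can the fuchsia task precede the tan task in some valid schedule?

Nothing in the constraints forces the tan task before the fuchsia task — there is no chain from the tan task to the fuchsia task.
That means at least one valid schedule has the fuchsia task before the tan task.

Yes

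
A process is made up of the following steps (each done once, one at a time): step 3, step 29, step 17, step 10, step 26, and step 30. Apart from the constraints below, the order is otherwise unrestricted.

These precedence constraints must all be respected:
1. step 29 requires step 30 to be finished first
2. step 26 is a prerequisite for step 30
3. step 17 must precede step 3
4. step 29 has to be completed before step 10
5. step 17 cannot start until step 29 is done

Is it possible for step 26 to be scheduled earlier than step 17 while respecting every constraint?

Step 26 is actually forced before step 17 by the constraints, so certainly some valid ordering has step 26 first.

Yes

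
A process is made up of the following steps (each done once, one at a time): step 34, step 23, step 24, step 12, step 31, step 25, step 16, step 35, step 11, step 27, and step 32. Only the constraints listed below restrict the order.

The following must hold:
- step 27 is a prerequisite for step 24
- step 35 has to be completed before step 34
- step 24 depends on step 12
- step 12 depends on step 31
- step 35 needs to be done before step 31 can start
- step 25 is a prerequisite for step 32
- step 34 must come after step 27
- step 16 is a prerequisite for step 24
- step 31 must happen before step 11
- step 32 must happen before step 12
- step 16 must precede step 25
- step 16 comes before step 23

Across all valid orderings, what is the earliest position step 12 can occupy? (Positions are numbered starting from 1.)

The steps that are forced before step 12, directly or transitively, are step 31, step 25, step 16, step 35, step 32. That's 5 steps.
With 5 mandatory predecessors, the earliest step 12 can sit is position 5+1 = 6, and placing just those 5 first achieves it.

6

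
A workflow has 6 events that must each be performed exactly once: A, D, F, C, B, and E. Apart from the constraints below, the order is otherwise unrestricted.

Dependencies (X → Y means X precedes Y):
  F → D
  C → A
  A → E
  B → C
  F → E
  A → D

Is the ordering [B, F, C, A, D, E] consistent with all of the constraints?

Going through the constraints one by one, each required predecessor appears earlier in the sequence than its dependent — e.g. F (position 2) is before E (position 6), as required.

Yes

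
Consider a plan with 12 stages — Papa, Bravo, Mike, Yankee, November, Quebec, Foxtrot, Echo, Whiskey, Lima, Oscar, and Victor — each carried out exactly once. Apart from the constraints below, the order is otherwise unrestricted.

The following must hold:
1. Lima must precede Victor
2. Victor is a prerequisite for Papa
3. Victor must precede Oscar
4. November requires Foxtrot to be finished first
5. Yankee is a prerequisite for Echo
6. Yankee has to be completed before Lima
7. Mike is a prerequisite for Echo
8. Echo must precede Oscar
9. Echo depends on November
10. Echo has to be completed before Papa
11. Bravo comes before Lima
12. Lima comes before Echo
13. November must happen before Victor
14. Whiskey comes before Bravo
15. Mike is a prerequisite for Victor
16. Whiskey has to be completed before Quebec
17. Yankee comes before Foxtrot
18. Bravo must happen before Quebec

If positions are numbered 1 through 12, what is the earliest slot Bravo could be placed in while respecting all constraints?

The only stage forced before Bravo (directly or transitively) is Whiskey.
With 1 mandatory predecessor, the earliest Bravo can sit is position 1+1 = 2, and placing just that one first achieves it.

2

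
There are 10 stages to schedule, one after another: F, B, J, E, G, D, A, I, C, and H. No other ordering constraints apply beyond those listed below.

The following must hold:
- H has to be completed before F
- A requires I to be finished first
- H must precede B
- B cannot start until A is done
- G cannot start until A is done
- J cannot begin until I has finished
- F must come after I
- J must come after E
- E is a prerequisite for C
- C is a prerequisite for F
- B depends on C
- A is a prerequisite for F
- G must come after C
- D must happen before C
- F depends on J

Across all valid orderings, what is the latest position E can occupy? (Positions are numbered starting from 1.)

Following every chain forward from E, the stages that must come later are F, B, J, G, C — 5 of them.
With 5 mandatory successors out of 10 stages total, the latest slot for E is 10−5 = 5, and it's reachable by doing all non-successors before E.

5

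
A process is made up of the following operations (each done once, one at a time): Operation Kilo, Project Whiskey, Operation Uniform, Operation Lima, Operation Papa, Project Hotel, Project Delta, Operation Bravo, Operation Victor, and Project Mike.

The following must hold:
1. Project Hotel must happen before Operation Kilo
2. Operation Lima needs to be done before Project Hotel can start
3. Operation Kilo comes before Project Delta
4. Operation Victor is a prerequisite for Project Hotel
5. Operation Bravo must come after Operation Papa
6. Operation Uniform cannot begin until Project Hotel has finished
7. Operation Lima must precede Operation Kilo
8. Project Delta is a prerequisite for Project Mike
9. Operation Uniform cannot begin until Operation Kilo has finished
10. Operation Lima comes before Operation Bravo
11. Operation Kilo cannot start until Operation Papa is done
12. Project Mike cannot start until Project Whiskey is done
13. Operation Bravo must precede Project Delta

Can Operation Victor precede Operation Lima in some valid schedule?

Yes

No chain of constraints runs from Operation Lima to Operation Victor, so Operation Lima is not required to come first.
That means at least one valid schedule has Operation Victor before Operation Lima.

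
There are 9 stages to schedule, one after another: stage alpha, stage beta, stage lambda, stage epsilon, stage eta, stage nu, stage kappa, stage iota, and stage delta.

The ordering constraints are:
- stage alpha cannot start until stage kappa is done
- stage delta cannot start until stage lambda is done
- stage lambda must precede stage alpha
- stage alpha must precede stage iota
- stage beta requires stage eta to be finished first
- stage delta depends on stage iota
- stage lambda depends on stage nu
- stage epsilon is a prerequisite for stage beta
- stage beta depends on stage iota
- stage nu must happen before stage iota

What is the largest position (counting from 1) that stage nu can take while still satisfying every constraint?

The stages that are forced after stage nu, directly or by a chain of constraints, are stage alpha, stage beta, stage lambda, stage iota, stage delta. That's 5 stages.
So at least 5 stages follow stage nu, putting stage nu no later than position 4. That position is achievable by scheduling everything else first.

4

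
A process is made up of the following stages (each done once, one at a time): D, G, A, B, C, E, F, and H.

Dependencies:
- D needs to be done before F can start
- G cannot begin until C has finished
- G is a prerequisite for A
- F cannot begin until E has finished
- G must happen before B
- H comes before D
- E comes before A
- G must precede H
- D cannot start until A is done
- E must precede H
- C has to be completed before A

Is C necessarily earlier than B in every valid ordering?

Yes

Tracing the constraints gives a chain: C → G → B.
That forces C before B in every valid schedule.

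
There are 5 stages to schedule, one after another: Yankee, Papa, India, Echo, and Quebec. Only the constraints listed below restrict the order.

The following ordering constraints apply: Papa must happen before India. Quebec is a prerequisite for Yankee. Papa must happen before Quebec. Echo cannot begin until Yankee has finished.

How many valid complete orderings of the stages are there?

4

Only Papa has no prerequisites, so it must go first.
Systematically extending each partial ordering one stage at a time and counting, there are 4 complete orderings.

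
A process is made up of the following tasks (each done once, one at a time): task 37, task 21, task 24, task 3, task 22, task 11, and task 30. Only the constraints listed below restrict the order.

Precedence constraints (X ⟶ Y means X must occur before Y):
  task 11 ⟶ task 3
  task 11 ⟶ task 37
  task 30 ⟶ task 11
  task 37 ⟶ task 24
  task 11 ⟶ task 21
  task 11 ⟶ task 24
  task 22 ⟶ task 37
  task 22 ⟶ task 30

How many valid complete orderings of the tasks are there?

Task 22 is the only task with nothing required before it, so every ordering starts there.
Enumerating by repeatedly choosing an available task (one whose prerequisites are all placed) gives 12 distinct complete orderings.

12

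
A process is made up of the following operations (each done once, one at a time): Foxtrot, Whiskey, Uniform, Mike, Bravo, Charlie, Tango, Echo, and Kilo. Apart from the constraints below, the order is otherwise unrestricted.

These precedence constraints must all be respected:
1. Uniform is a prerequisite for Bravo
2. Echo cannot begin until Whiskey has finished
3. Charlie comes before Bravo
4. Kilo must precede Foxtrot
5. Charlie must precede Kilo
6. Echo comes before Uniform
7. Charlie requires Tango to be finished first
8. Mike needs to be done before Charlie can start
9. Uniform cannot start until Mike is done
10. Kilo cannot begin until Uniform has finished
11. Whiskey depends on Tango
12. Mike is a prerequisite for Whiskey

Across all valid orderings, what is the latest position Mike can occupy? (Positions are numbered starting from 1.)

2

The operations that are forced after Mike, directly or by a chain of constraints, are Foxtrot, Whiskey, Uniform, Bravo, Charlie, Echo, Kilo. That's 7 operations.
So at least 7 operations follow Mike, putting Mike no later than position 2. That position is achievable by scheduling everything else first.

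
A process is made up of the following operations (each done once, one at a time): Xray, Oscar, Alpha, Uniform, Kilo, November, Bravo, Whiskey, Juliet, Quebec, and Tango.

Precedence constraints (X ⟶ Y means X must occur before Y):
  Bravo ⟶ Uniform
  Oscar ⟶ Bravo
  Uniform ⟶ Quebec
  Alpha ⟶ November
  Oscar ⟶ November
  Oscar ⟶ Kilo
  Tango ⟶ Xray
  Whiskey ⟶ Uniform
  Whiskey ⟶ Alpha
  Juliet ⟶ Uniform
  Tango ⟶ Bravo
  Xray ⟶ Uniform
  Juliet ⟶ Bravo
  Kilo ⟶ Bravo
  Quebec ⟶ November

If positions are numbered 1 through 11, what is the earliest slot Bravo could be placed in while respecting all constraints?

Working backwards through the constraints from Bravo, its full set of required predecessors is Oscar, Kilo, Juliet, Tango — 4 of them.
So at minimum 4 operations come before Bravo, putting Bravo no earlier than position 5. That position is achievable by scheduling exactly those predecessors first.

5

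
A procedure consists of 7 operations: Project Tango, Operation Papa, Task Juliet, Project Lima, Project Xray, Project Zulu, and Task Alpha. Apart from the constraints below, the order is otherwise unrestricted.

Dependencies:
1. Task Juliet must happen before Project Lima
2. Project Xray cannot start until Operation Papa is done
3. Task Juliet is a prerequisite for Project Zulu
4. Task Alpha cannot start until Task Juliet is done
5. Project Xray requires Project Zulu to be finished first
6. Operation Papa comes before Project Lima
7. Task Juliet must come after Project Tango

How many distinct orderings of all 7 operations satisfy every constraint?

49

2 operations have no prerequisites (Project Tango, Operation Papa), so any of them could come first.
Systematically extending each partial ordering one operation at a time and counting, there are 49 complete orderings.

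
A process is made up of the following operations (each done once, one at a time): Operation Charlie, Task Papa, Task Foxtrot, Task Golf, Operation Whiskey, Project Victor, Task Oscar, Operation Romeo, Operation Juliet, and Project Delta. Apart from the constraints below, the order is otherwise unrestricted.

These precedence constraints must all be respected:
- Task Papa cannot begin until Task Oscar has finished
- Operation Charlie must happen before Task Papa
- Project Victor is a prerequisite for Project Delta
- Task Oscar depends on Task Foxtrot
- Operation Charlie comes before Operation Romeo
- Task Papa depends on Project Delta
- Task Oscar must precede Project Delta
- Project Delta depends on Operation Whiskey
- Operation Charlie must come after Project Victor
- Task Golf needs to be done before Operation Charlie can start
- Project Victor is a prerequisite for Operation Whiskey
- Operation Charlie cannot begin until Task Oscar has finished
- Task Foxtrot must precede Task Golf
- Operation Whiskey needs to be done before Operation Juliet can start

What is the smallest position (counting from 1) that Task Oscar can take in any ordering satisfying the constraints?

2

The only operation forced before Task Oscar (directly or transitively) is Task Foxtrot.
So at minimum 1 operation comes before Task Oscar, putting Task Oscar no earlier than position 2. That position is achievable by scheduling exactly that predecessor first.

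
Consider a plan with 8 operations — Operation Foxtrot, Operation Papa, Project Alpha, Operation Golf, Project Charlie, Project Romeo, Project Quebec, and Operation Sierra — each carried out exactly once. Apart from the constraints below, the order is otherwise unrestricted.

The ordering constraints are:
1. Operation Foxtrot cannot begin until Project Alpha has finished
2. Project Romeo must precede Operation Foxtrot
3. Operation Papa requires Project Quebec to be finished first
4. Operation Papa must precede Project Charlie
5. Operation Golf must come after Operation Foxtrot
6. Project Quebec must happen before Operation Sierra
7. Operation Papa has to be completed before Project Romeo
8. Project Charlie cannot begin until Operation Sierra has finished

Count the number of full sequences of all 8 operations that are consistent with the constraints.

72

The operations with no prerequisites are Project Alpha, Project Quebec; any of them can be placed first.
Systematically extending each partial ordering one operation at a time and counting, there are 72 complete orderings.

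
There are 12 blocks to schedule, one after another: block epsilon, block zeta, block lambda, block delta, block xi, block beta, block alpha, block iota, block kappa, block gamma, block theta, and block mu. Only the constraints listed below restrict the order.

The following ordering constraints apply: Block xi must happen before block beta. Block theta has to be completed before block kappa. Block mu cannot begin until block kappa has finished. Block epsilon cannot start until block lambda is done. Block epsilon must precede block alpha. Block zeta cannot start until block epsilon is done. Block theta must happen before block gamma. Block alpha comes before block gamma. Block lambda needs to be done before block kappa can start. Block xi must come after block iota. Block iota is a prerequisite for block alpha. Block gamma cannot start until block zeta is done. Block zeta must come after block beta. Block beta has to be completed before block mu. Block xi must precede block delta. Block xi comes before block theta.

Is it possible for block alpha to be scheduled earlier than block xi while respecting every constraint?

Yes

The constraints leave block alpha and block xi unordered relative to each other; nothing requires block xi earlier.
That means at least one valid schedule has block alpha before block xi.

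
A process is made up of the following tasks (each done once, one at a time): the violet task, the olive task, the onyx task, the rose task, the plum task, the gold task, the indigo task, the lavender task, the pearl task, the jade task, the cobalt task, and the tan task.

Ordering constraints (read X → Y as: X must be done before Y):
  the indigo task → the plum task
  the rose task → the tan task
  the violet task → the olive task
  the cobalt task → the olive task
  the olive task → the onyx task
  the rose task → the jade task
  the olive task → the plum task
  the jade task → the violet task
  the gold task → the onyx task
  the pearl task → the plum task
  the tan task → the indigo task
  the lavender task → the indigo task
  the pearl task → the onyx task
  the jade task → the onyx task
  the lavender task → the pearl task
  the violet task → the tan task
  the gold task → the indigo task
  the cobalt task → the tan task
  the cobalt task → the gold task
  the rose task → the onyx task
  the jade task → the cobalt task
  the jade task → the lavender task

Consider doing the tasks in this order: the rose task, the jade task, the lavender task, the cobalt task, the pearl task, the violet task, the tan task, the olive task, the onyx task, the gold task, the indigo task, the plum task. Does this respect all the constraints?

No

The sequence places the onyx task ahead of the gold task.
Since the gold task is required before the onyx task, the ordering is invalid.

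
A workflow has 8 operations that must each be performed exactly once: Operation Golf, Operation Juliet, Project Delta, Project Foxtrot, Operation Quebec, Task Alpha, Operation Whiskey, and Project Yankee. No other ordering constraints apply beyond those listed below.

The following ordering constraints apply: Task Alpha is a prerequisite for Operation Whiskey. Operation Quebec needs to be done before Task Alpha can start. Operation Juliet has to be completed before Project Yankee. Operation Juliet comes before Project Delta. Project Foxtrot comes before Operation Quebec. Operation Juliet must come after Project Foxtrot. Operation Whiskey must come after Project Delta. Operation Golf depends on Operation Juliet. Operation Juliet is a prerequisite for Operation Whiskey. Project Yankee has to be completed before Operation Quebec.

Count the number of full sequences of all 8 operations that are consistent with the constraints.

24

Project Foxtrot is the only operation with nothing required before it, so every ordering starts there.
Counting all ways to extend the partial order to a total order gives 24.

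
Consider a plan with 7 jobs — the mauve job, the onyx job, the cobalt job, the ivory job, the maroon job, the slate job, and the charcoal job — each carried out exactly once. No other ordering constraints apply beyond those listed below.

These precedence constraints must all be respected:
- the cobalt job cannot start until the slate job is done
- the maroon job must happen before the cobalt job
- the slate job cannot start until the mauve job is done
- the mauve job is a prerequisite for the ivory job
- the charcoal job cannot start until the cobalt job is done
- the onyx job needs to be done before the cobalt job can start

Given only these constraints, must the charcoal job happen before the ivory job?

No

The charcoal job and the ivory job are not related by any chain of constraints.
There exist valid orderings with the ivory job before the charcoal job, so the charcoal job is not required to come first.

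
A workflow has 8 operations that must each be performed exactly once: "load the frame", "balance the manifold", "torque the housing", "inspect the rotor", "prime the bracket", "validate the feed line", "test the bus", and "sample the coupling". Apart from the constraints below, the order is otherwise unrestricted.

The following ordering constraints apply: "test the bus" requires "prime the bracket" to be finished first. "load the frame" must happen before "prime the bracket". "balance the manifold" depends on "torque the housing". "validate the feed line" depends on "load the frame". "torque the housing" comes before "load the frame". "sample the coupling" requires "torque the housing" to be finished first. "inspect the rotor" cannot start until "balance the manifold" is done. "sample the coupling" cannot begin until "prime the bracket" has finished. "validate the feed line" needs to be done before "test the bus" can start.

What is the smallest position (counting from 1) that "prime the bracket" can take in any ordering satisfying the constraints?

Working backwards through the constraints from "prime the bracket", its full set of required predecessors is "load the frame", "torque the housing" — 2 of them.
With 2 mandatory predecessors, the earliest "prime the bracket" can sit is position 2+1 = 3, and placing just those 2 first achieves it.

3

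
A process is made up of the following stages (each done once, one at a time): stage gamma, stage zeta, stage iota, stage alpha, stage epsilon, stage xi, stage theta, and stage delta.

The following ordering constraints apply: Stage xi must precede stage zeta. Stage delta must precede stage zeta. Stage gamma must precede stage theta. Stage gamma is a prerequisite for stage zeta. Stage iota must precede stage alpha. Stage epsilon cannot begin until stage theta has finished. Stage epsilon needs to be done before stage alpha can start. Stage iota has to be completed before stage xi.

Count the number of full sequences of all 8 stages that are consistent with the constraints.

200

3 stages have no prerequisites (stage gamma, stage iota, stage delta), so any of them could come first.
Systematically extending each partial ordering one stage at a time and counting, there are 200 complete orderings.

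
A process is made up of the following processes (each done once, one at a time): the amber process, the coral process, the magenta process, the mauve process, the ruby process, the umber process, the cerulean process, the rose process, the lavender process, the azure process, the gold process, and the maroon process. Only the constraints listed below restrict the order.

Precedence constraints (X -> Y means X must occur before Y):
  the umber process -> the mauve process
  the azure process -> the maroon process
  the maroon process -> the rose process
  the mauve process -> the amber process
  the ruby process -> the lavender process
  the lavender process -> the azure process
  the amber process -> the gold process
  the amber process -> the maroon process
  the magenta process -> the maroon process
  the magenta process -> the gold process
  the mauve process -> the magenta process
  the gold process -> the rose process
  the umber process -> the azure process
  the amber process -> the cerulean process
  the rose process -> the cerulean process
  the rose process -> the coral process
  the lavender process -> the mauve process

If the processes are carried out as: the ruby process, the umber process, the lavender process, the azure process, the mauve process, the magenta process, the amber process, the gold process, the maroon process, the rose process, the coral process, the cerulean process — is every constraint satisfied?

Yes

Checking each listed constraint against this order: for instance, the azure process is in position 4 and the maroon process in position 9, so that constraint holds — and the remaining constraints check out the same way.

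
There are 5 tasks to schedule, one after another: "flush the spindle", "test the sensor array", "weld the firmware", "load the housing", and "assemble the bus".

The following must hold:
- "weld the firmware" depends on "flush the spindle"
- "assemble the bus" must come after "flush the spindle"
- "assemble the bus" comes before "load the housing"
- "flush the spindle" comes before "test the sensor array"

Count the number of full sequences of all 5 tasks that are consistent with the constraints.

Only "flush the spindle" has no prerequisites, so it must go first.
Enumerating by repeatedly choosing an available task (one whose prerequisites are all placed) gives 12 distinct complete orderings.

12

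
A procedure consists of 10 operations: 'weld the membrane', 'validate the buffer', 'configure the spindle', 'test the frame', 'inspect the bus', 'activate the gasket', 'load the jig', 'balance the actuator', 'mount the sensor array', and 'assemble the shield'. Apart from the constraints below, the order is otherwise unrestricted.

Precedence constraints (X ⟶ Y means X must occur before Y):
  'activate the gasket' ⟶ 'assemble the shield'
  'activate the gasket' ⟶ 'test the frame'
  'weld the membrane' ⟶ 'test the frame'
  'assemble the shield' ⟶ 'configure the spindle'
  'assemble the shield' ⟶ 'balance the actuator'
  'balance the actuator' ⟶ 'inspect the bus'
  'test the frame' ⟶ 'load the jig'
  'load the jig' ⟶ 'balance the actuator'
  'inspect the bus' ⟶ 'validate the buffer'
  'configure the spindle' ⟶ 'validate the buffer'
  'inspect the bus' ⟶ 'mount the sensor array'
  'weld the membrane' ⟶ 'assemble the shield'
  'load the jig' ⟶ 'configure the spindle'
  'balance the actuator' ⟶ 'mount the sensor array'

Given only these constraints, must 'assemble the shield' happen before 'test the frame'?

No

Nothing in the constraints links 'assemble the shield' and 'test the frame'; they are unordered relative to each other.
There exist valid orderings with 'test the frame' before 'assemble the shield', so 'assemble the shield' is not required to come first.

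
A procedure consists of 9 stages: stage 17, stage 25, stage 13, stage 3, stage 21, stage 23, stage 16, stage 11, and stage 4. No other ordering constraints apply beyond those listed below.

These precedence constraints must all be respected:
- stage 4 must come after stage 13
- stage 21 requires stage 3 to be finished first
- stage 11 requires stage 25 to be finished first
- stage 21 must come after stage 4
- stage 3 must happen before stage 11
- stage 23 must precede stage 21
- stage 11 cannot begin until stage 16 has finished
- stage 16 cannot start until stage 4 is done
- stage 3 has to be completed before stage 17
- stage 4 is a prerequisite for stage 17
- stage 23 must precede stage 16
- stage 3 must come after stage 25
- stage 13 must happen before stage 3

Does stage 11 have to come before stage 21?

No

No chain of constraints connects stage 11 to stage 21 in either direction.
So stage 11 can come before stage 21 or after — it is not forced.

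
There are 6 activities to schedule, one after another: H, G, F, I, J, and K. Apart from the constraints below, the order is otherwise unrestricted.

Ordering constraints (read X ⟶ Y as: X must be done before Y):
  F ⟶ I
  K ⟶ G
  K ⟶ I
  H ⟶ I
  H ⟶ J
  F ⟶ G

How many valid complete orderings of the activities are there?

52

3 activities have no prerequisites (H, F, K), so any of them could come first.
Systematically extending each partial ordering one activity at a time and counting, there are 52 complete orderings.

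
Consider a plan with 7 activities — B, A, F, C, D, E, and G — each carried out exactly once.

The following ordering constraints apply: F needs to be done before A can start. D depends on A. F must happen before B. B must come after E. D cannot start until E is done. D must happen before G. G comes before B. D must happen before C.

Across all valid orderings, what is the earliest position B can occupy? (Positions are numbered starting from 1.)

6

The activities that are forced before B, directly or transitively, are A, F, D, E, G. That's 5 activities.
With 5 mandatory predecessors, the earliest B can sit is position 5+1 = 6, and placing just those 5 first achieves it.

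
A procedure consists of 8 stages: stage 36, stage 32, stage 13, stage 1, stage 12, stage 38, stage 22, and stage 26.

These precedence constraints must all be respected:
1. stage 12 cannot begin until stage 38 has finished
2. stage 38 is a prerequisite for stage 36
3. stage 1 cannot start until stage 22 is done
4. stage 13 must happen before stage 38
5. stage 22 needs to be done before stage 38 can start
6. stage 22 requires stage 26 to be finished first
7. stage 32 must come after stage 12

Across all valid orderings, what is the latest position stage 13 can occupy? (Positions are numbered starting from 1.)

4

Following every chain forward from stage 13, the stages that must come later are stage 36, stage 32, stage 12, stage 38 — 4 of them.
With 4 mandatory successors out of 8 stages total, the latest slot for stage 13 is 8−4 = 4, and it's reachable by doing all non-successors before stage 13.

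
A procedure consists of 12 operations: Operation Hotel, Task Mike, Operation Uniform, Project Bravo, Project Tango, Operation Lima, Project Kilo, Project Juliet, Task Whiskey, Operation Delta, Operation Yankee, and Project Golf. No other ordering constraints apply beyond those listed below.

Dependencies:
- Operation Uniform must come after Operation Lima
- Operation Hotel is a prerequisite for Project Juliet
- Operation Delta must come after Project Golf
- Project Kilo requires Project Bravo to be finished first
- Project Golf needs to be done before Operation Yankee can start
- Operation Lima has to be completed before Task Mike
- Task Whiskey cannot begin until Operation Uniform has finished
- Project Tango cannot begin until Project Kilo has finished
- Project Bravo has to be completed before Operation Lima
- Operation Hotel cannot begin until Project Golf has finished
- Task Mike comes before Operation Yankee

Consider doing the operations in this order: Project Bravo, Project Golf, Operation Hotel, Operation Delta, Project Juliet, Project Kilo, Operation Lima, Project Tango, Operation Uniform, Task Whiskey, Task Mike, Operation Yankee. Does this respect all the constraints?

Every stated constraint is respected: Project Golf sits at position 2, ahead of Operation Yankee at position 12, and each of the other listed pairs likewise has the predecessor earlier in the sequence.

Yes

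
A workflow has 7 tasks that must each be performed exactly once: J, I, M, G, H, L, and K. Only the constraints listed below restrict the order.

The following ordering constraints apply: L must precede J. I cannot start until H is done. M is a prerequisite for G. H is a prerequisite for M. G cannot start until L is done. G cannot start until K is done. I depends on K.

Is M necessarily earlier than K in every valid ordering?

No

Nothing in the constraints links M and K; they are unordered relative to each other.
So M can come before K or after — it is not forced.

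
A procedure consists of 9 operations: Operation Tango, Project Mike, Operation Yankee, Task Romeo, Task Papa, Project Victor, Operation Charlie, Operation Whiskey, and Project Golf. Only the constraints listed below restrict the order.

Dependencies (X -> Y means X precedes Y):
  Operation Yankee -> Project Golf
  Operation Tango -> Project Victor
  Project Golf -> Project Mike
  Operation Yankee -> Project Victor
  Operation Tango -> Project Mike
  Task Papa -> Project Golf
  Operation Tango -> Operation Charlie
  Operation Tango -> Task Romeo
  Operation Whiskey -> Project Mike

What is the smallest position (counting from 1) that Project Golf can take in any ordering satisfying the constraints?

Working backwards through the constraints from Project Golf, its full set of required predecessors is Operation Yankee, Task Papa — 2 of them.
With 2 mandatory predecessors, the earliest Project Golf can sit is position 2+1 = 3, and placing just those 2 first achieves it.

3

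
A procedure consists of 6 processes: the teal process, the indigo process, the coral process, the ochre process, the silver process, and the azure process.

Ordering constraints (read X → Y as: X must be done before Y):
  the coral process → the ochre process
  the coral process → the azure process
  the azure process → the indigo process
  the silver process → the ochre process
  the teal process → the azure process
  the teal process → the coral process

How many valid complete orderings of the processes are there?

The processes with no prerequisites are the teal process, the silver process; any of them can be placed first.
Enumerating by repeatedly choosing an available process (one whose prerequisites are all placed) gives 12 distinct complete orderings.

12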